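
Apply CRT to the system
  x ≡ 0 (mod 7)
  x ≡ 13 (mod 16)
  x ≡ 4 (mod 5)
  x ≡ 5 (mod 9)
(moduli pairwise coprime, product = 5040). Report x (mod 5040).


Product of moduli M = 7 · 16 · 5 · 9 = 5040.
Merge one congruence at a time:
  Start: x ≡ 0 (mod 7).
  Combine with x ≡ 13 (mod 16); new modulus lcm = 112.
    Write x = 0 + 7·t and substitute into x ≡ 13 (mod 16): 7·t ≡ 13 − 0 = 13 (mod 16).
    The inverse of 7 mod 16 is 7 (since 7·7 = 49 = 3·16 + 1), so t ≡ 7·13 = 91 ≡ 11 (mod 16).
    Then x = 0 + 7·11 = 77, valid modulo lcm(7, 16) = 112: x ≡ 77 (mod 112).
  Combine with x ≡ 4 (mod 5); new modulus lcm = 560.
    Write x = 77 + 112·t and substitute into x ≡ 4 (mod 5): 112·t ≡ 4 − 77 = -73 (mod 5).
    Reduce coefficients mod 5: 2·t ≡ 2 (mod 5).
    The inverse of 2 mod 5 is 3 (since 2·3 = 6 = 1·5 + 1), so t ≡ 3·2 = 6 ≡ 1 (mod 5).
    Then x = 77 + 112·1 = 189, valid modulo lcm(112, 5) = 560: x ≡ 189 (mod 560).
  Combine with x ≡ 5 (mod 9); new modulus lcm = 5040.
    Write x = 189 + 560·t and substitute into x ≡ 5 (mod 9): 560·t ≡ 5 − 189 = -184 (mod 9).
    Reduce coefficients mod 9: 2·t ≡ 5 (mod 9).
    The inverse of 2 mod 9 is 5 (since 2·5 = 10 = 1·9 + 1), so t ≡ 5·5 = 25 ≡ 7 (mod 9).
    Then x = 189 + 560·7 = 4109, valid modulo lcm(560, 9) = 5040: x ≡ 4109 (mod 5040).
Verify against each original: 4109 mod 7 = 0, 4109 mod 16 = 13, 4109 mod 5 = 4, 4109 mod 9 = 5.

x ≡ 4109 (mod 5040).


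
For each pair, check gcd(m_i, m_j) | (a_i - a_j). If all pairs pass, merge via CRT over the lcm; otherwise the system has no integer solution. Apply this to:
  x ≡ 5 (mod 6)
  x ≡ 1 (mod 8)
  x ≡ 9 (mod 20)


Moduli 6, 8, 20 are not pairwise coprime, so CRT works modulo lcm(m_i) when all pairwise compatibility conditions hold.
Pairwise compatibility: gcd(m_i, m_j) must divide a_i - a_j for every pair.
Merge one congruence at a time:
  Start: x ≡ 5 (mod 6).
  Combine with x ≡ 1 (mod 8): gcd(6, 8) = 2; 1 - 5 = -4, which IS divisible by 2, so compatible.
    Write x = 5 + 6·t and substitute into x ≡ 1 (mod 8): 6·t ≡ 1 − 5 = -4 (mod 8).
    Divide the congruence (and modulus) by g = 2: 3·t ≡ -2 (mod 4).
    Reduce coefficients mod 4: 3·t ≡ 2 (mod 4).
    The inverse of 3 mod 4 is 3 (since 3·3 = 9 = 2·4 + 1), so t ≡ 3·2 = 6 ≡ 2 (mod 4).
    Then x = 5 + 6·2 = 17, valid modulo lcm(6, 8) = 24: x ≡ 17 (mod 24).
  Combine with x ≡ 9 (mod 20): gcd(24, 20) = 4; 9 - 17 = -8, which IS divisible by 4, so compatible.
    Write x = 17 + 24·t and substitute into x ≡ 9 (mod 20): 24·t ≡ 9 − 17 = -8 (mod 20).
    Divide the congruence (and modulus) by g = 4: 6·t ≡ -2 (mod 5).
    Reduce coefficients mod 5: 1·t ≡ 3 (mod 5).
    So t ≡ 3 (mod 5).
    Then x = 17 + 24·3 = 89, valid modulo lcm(24, 20) = 120: x ≡ 89 (mod 120).
Verify: 89 mod 6 = 5, 89 mod 8 = 1, 89 mod 20 = 9.

x ≡ 89 (mod 120).


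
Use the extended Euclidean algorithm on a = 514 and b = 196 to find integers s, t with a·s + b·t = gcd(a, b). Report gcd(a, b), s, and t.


Euclidean algorithm on (514, 196) — divide until remainder is 0:
  514 = 2 · 196 + 122
  196 = 1 · 122 + 74
  122 = 1 · 74 + 48
  74 = 1 · 48 + 26
  48 = 1 · 26 + 22
  26 = 1 · 22 + 4
  22 = 5 · 4 + 2
  4 = 2 · 2 + 0
gcd(514, 196) = 2.
Track Bezout coefficients alongside the remainders: start with r₀ = 514 = a·1 + b·0 (s = 1, t = 0) and r₁ = 196 = a·0 + b·1 (s = 0, t = 1); each new remainder r_{k+1} = r_{k-1} − q_k·r_k inherits s_{k+1} = s_{k-1} − q_k·s_k, t_{k+1} = t_{k-1} − q_k·t_k, so r_k = a·s_k + b·t_k at every step:
  q = 2: r = 122, s = 1 − 2·0 = 1, t = 0 − 2·1 = -2  (check: 514·1 + 196·(-2) = 122)
  q = 1: r = 74, s = 0 − 1·1 = -1, t = 1 − 1·(-2) = 3  (check: 514·(-1) + 196·3 = 74)
  q = 1: r = 48, s = 1 − 1·(-1) = 2, t = -2 − 1·3 = -5  (check: 514·2 + 196·(-5) = 48)
  q = 1: r = 26, s = -1 − 1·2 = -3, t = 3 − 1·(-5) = 8  (check: 514·(-3) + 196·8 = 26)
  q = 1: r = 22, s = 2 − 1·(-3) = 5, t = -5 − 1·8 = -13  (check: 514·5 + 196·(-13) = 22)
  q = 1: r = 4, s = -3 − 1·5 = -8, t = 8 − 1·(-13) = 21  (check: 514·(-8) + 196·21 = 4)
  q = 5: r = 2, s = 5 − 5·(-8) = 45, t = -13 − 5·21 = -118  (check: 514·45 + 196·(-118) = 2)
The row with r = 2 (the gcd) gives the Bezout coefficients s = 45, t = -118.
Result: 514 · (45) + 196 · (-118) = 2.

gcd(514, 196) = 2; s = 45, t = -118 (check: 514·45 + 196·(-118) = 2).


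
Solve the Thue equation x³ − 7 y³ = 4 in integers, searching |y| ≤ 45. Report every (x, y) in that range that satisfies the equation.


The equation is x³ - 7y³ = 4. For fixed y, x³ = 7·y³ + 4, so a solution requires the RHS to be a perfect cube.
Strategy: iterate y from -45 to 45, compute RHS = 7·y³ + 4, and check whether it is a (positive or negative) perfect cube.
Check small values of y:
  y = 0: RHS = 4 is not a perfect cube.
  y = 1: RHS = 11 is not a perfect cube.
  y = -1: RHS = -3 is not a perfect cube.
  y = 2: RHS = 60 is not a perfect cube.
  y = -2: RHS = -52 is not a perfect cube.
  y = 3: RHS = 193 is not a perfect cube.
  y = -3: RHS = -185 is not a perfect cube.
Continuing the search up to |y| = 45 finds no solutions either.
No (x, y) in the scanned range satisfies the equation.

No integer solutions with |y| ≤ 45.


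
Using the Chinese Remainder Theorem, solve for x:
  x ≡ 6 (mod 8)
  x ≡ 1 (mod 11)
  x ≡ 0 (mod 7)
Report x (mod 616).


Moduli 8, 11, 7 are pairwise coprime; by CRT there is a unique solution modulo M = 8 · 11 · 7 = 616.
Solve pairwise, accumulating the modulus:
  Start with x ≡ 6 (mod 8).
  Combine with x ≡ 1 (mod 11): since gcd(8, 11) = 1, we get a unique residue mod 88.
    Write x = 6 + 8·t and substitute into x ≡ 1 (mod 11): 8·t ≡ 1 − 6 = -5 (mod 11).
    Reduce coefficients mod 11: 8·t ≡ 6 (mod 11).
    The inverse of 8 mod 11 is 7 (since 8·7 = 56 = 5·11 + 1), so t ≡ 7·6 = 42 ≡ 9 (mod 11).
    Then x = 6 + 8·9 = 78, valid modulo lcm(8, 11) = 88: x ≡ 78 (mod 88).
  Combine with x ≡ 0 (mod 7): since gcd(88, 7) = 1, we get a unique residue mod 616.
    Write x = 78 + 88·t and substitute into x ≡ 0 (mod 7): 88·t ≡ 0 − 78 = -78 (mod 7).
    Reduce coefficients mod 7: 4·t ≡ 6 (mod 7).
    The inverse of 4 mod 7 is 2 (since 4·2 = 8 = 1·7 + 1), so t ≡ 2·6 = 12 ≡ 5 (mod 7).
    Then x = 78 + 88·5 = 518, valid modulo lcm(88, 7) = 616: x ≡ 518 (mod 616).
Verify: 518 mod 8 = 6 ✓, 518 mod 11 = 1 ✓, 518 mod 7 = 0 ✓.

x ≡ 518 (mod 616).


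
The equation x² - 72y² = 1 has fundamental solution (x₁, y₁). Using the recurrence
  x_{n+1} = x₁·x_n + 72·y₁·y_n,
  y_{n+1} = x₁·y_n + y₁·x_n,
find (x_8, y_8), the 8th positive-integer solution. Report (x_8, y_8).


Step 1: Find the fundamental solution (x₁, y₁) of x² - 72y² = 1.
  Expand √72 as a continued fraction. a₀ = ⌊√72⌋ = 8; iterate m_{k+1} = d_k·a_k − m_k, d_{k+1} = (72 − m_{k+1}²)/d_k, a_{k+1} = ⌊(a₀ + m_{k+1})/d_{k+1}⌋ (starting m₀ = 0, d₀ = 1), with convergents p_k = a_k·p_{k-1} + p_{k-2}, q_k = a_k·q_{k-1} + q_{k-2} (p₋₁ = 1, q₋₁ = 0):
  k = 0: a₀ = 8; p₀/q₀ = 8/1; p₀² − 72·q₀² = 64 − 72 = -8.
  k = 1: m = 8, d = 8, a = ⌊(8 + 8)/8⌋ = 2; p/q = (2·8 + 1)/(2·1 + 0) = 17/2; p² − 72·q² = 289 − 288 = 1.
  The first convergent with p² − 72·q² = 1 gives the fundamental solution (x₁, y₁) = (17, 2).
Step 2: Apply the recurrence (x_{n+1}, y_{n+1}) = (x₁x_n + 72y₁y_n, x₁y_n + y₁x_n) repeatedly.
  From (x_1, y_1) = (17, 2): x_2 = 17·17 + 72·2·2 = 577; y_2 = 17·2 + 2·17 = 68.
  From (x_2, y_2) = (577, 68): x_3 = 17·577 + 72·2·68 = 19601; y_3 = 17·68 + 2·577 = 2310.
  From (x_3, y_3) = (19601, 2310): x_4 = 17·19601 + 72·2·2310 = 665857; y_4 = 17·2310 + 2·19601 = 78472.
  From (x_4, y_4) = (665857, 78472): x_5 = 17·665857 + 72·2·78472 = 22619537; y_5 = 17·78472 + 2·665857 = 2665738.
  From (x_5, y_5) = (22619537, 2665738): x_6 = 17·22619537 + 72·2·2665738 = 768398401; y_6 = 17·2665738 + 2·22619537 = 90556620.
  From (x_6, y_6) = (768398401, 90556620): x_7 = 17·768398401 + 72·2·90556620 = 26102926097; y_7 = 17·90556620 + 2·768398401 = 3076259342.
  From (x_7, y_7) = (26102926097, 3076259342): x_8 = 17·26102926097 + 72·2·3076259342 = 886731088897; y_8 = 17·3076259342 + 2·26102926097 = 104502261008.
Step 3: Verify x_8² - 72·y_8² = 786292024016459316676609 - 786292024016459316676608 = 1 (should be 1). ✓

(x_1, y_1) = (17, 2); (x_8, y_8) = (886731088897, 104502261008).


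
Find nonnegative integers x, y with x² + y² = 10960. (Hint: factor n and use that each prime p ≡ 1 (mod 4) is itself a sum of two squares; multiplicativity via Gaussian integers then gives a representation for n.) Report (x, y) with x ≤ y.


Step 1: Factor n = 10960 = 2^4 · 5 · 137.
Step 2: Check the mod-4 condition on each prime factor: 2 = 2 (special); 5 ≡ 1 (mod 4), exponent 1; 137 ≡ 1 (mod 4), exponent 1.
All primes ≡ 3 (mod 4) appear to even exponent (or don't appear), so by the two-squares theorem n IS expressible as a sum of two squares.
Step 3: Build a representation. Group n = k² · m with k = 4 and m = 5 · 137 = 685 (a product of primes ≡ 1 (mod 4)); a representation of m scales to one of n via (k·x)² + (k·y)² = k²(x² + y²). Each prime p ≡ 1 (mod 4) is itself a sum of two squares; find a² by testing p − a² for a perfect square:
  5: 5 − 1² = 4 = 2² ⇒ 5 = 1² + 2².
  137: 137 − 1² = 136, 137 − 2² = 133, 137 − 3² = 128, 137 − 4² = 121 = 11² ⇒ 137 = 4² + 11².
  Combine using the Brahmagupta–Fibonacci identity (a² + b²)(c² + d²) = (ac − bd)² + (ad + bc)² = (ac + bd)² + (ad − bc)²:
  5 · 137 = 685: from (1² + 2²)(4² + 11²), take (1·4 − 2·11, 1·11 + 2·4) = (4 − 22, 11 + 8) = (-18, 19); dropping signs (only squares matter) gives (18, 19); check 18² + 19² = 324 + 361 = 685 ✓.
  Scale by k = 4: (4·18, 4·19) = (72, 76).
Step 4: Order so x ≤ y and verify: 72² + 76² = 5184 + 5776 = 10960 = n. ✓

n = 10960 = 72² + 76² (one valid representation with x ≤ y).


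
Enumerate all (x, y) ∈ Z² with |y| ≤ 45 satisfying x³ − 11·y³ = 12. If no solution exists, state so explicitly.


The equation is x³ - 11y³ = 12. For fixed y, x³ = 11·y³ + 12, so a solution requires the RHS to be a perfect cube.
Strategy: iterate y from -45 to 45, compute RHS = 11·y³ + 12, and check whether it is a (positive or negative) perfect cube.
Check small values of y:
  y = 0: RHS = 12 is not a perfect cube.
  y = 1: RHS = 23 is not a perfect cube.
  y = -1: RHS = 1 = (1)³ ⇒ x = 1 works.
  y = 2: RHS = 100 is not a perfect cube.
  y = -2: RHS = -76 is not a perfect cube.
  y = 3: RHS = 309 is not a perfect cube.
  y = -3: RHS = -285 is not a perfect cube.
Continuing the search up to |y| = 45 finds no further solutions beyond those listed.
Collected solutions: (1, -1).

Solutions (with |y| ≤ 45): (1, -1).


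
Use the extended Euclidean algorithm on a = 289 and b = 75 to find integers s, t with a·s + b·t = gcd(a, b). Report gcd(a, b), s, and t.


Euclidean algorithm on (289, 75) — divide until remainder is 0:
  289 = 3 · 75 + 64
  75 = 1 · 64 + 11
  64 = 5 · 11 + 9
  11 = 1 · 9 + 2
  9 = 4 · 2 + 1
  2 = 2 · 1 + 0
gcd(289, 75) = 1.
Track Bezout coefficients alongside the remainders: start with r₀ = 289 = a·1 + b·0 (s = 1, t = 0) and r₁ = 75 = a·0 + b·1 (s = 0, t = 1); each new remainder r_{k+1} = r_{k-1} − q_k·r_k inherits s_{k+1} = s_{k-1} − q_k·s_k, t_{k+1} = t_{k-1} − q_k·t_k, so r_k = a·s_k + b·t_k at every step:
  q = 3: r = 64, s = 1 − 3·0 = 1, t = 0 − 3·1 = -3  (check: 289·1 + 75·(-3) = 64)
  q = 1: r = 11, s = 0 − 1·1 = -1, t = 1 − 1·(-3) = 4  (check: 289·(-1) + 75·4 = 11)
  q = 5: r = 9, s = 1 − 5·(-1) = 6, t = -3 − 5·4 = -23  (check: 289·6 + 75·(-23) = 9)
  q = 1: r = 2, s = -1 − 1·6 = -7, t = 4 − 1·(-23) = 27  (check: 289·(-7) + 75·27 = 2)
  q = 4: r = 1, s = 6 − 4·(-7) = 34, t = -23 − 4·27 = -131  (check: 289·34 + 75·(-131) = 1)
The row with r = 1 (the gcd) gives the Bezout coefficients s = 34, t = -131.
Result: 289 · (34) + 75 · (-131) = 1.

gcd(289, 75) = 1; s = 34, t = -131 (check: 289·34 + 75·(-131) = 1).


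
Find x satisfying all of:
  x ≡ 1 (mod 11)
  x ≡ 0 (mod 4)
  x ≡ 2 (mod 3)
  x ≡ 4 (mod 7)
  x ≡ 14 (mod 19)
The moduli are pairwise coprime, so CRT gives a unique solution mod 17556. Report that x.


Product of moduli M = 11 · 4 · 3 · 7 · 19 = 17556.
Merge one congruence at a time:
  Start: x ≡ 1 (mod 11).
  Combine with x ≡ 0 (mod 4); new modulus lcm = 44.
    Write x = 1 + 11·t and substitute into x ≡ 0 (mod 4): 11·t ≡ 0 − 1 = -1 (mod 4).
    Reduce coefficients mod 4: 3·t ≡ 3 (mod 4).
    The inverse of 3 mod 4 is 3 (since 3·3 = 9 = 2·4 + 1), so t ≡ 3·3 = 9 ≡ 1 (mod 4).
    Then x = 1 + 11·1 = 12, valid modulo lcm(11, 4) = 44: x ≡ 12 (mod 44).
  Combine with x ≡ 2 (mod 3); new modulus lcm = 132.
    Write x = 12 + 44·t and substitute into x ≡ 2 (mod 3): 44·t ≡ 2 − 12 = -10 (mod 3).
    Reduce coefficients mod 3: 2·t ≡ 2 (mod 3).
    The inverse of 2 mod 3 is 2 (since 2·2 = 4 = 1·3 + 1), so t ≡ 2·2 = 4 ≡ 1 (mod 3).
    Then x = 12 + 44·1 = 56, valid modulo lcm(44, 3) = 132: x ≡ 56 (mod 132).
  Combine with x ≡ 4 (mod 7); new modulus lcm = 924.
    Write x = 56 + 132·t and substitute into x ≡ 4 (mod 7): 132·t ≡ 4 − 56 = -52 (mod 7).
    Reduce coefficients mod 7: 6·t ≡ 4 (mod 7).
    The inverse of 6 mod 7 is 6 (since 6·6 = 36 = 5·7 + 1), so t ≡ 6·4 = 24 ≡ 3 (mod 7).
    Then x = 56 + 132·3 = 452, valid modulo lcm(132, 7) = 924: x ≡ 452 (mod 924).
  Combine with x ≡ 14 (mod 19); new modulus lcm = 17556.
    Write x = 452 + 924·t and substitute into x ≡ 14 (mod 19): 924·t ≡ 14 − 452 = -438 (mod 19).
    Reduce coefficients mod 19: 12·t ≡ 18 (mod 19).
    The inverse of 12 mod 19 is 8 (since 12·8 = 96 = 5·19 + 1), so t ≡ 8·18 = 144 ≡ 11 (mod 19).
    Then x = 452 + 924·11 = 10616, valid modulo lcm(924, 19) = 17556: x ≡ 10616 (mod 17556).
Verify against each original: 10616 mod 11 = 1, 10616 mod 4 = 0, 10616 mod 3 = 2, 10616 mod 7 = 4, 10616 mod 19 = 14.

x ≡ 10616 (mod 17556).


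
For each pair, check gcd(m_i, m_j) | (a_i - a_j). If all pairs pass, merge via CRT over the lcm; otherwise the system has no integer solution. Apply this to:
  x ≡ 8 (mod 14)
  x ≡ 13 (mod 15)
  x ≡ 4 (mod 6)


Moduli 14, 15, 6 are not pairwise coprime, so CRT works modulo lcm(m_i) when all pairwise compatibility conditions hold.
Pairwise compatibility: gcd(m_i, m_j) must divide a_i - a_j for every pair.
Merge one congruence at a time:
  Start: x ≡ 8 (mod 14).
  Combine with x ≡ 13 (mod 15): gcd(14, 15) = 1; 13 - 8 = 5, which IS divisible by 1, so compatible.
    Write x = 8 + 14·t and substitute into x ≡ 13 (mod 15): 14·t ≡ 13 − 8 = 5 (mod 15).
    The inverse of 14 mod 15 is 14 (since 14·14 = 196 = 13·15 + 1), so t ≡ 14·5 = 70 ≡ 10 (mod 15).
    Then x = 8 + 14·10 = 148, valid modulo lcm(14, 15) = 210: x ≡ 148 (mod 210).
  Combine with x ≡ 4 (mod 6): gcd(210, 6) = 6; 4 - 148 = -144, which IS divisible by 6, so compatible.
    Write x = 148 + 210·t and substitute into x ≡ 4 (mod 6): 210·t ≡ 4 − 148 = -144 (mod 6).
    Divide the congruence (and modulus) by g = 6: 35·t ≡ -24 (mod 1).
    Modulo 1 every t works; take t = 0.
    Then x = 148 + 210·0 = 148, valid modulo lcm(210, 6) = 210: x ≡ 148 (mod 210).
Verify: 148 mod 14 = 8, 148 mod 15 = 13, 148 mod 6 = 4.

x ≡ 148 (mod 210).


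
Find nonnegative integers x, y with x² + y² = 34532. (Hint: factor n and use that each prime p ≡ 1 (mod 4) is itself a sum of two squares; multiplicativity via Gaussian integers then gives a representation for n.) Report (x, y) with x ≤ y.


Step 1: Factor n = 34532 = 2^2 · 89 · 97.
Step 2: Check the mod-4 condition on each prime factor: 2 = 2 (special); 89 ≡ 1 (mod 4), exponent 1; 97 ≡ 1 (mod 4), exponent 1.
All primes ≡ 3 (mod 4) appear to even exponent (or don't appear), so by the two-squares theorem n IS expressible as a sum of two squares.
Step 3: Build a representation. Group n = k² · m with k = 2 and m = 89 · 97 = 8633 (a product of primes ≡ 1 (mod 4)); a representation of m scales to one of n via (k·x)² + (k·y)² = k²(x² + y²). Each prime p ≡ 1 (mod 4) is itself a sum of two squares; find a² by testing p − a² for a perfect square:
  89: 89 − 1² = 88, 89 − 2² = 85, 89 − 3² = 80, 89 − 4² = 73, 89 − 5² = 64 = 8² ⇒ 89 = 5² + 8².
  97: 97 − 1² = 96, 97 − 2² = 93, 97 − 3² = 88, 97 − 4² = 81 = 9² ⇒ 97 = 4² + 9².
  Combine using the Brahmagupta–Fibonacci identity (a² + b²)(c² + d²) = (ac − bd)² + (ad + bc)² = (ac + bd)² + (ad − bc)²:
  89 · 97 = 8633: from (5² + 8²)(4² + 9²), take (5·4 − 8·9, 5·9 + 8·4) = (20 − 72, 45 + 32) = (-52, 77); dropping signs (only squares matter) gives (52, 77); check 52² + 77² = 2704 + 5929 = 8633 ✓.
  Scale by k = 2: (2·52, 2·77) = (104, 154).
Step 4: Order so x ≤ y and verify: 104² + 154² = 10816 + 23716 = 34532 = n. ✓

n = 34532 = 104² + 154² (one valid representation with x ≤ y).


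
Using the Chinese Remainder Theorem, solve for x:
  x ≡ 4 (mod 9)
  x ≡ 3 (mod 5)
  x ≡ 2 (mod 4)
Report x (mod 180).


Moduli 9, 5, 4 are pairwise coprime; by CRT there is a unique solution modulo M = 9 · 5 · 4 = 180.
Solve pairwise, accumulating the modulus:
  Start with x ≡ 4 (mod 9).
  Combine with x ≡ 3 (mod 5): since gcd(9, 5) = 1, we get a unique residue mod 45.
    Write x = 4 + 9·t and substitute into x ≡ 3 (mod 5): 9·t ≡ 3 − 4 = -1 (mod 5).
    Reduce coefficients mod 5: 4·t ≡ 4 (mod 5).
    The inverse of 4 mod 5 is 4 (since 4·4 = 16 = 3·5 + 1), so t ≡ 4·4 = 16 ≡ 1 (mod 5).
    Then x = 4 + 9·1 = 13, valid modulo lcm(9, 5) = 45: x ≡ 13 (mod 45).
  Combine with x ≡ 2 (mod 4): since gcd(45, 4) = 1, we get a unique residue mod 180.
    Write x = 13 + 45·t and substitute into x ≡ 2 (mod 4): 45·t ≡ 2 − 13 = -11 (mod 4).
    Reduce coefficients mod 4: 1·t ≡ 1 (mod 4).
    So t ≡ 1 (mod 4).
    Then x = 13 + 45·1 = 58, valid modulo lcm(45, 4) = 180: x ≡ 58 (mod 180).
Verify: 58 mod 9 = 4 ✓, 58 mod 5 = 3 ✓, 58 mod 4 = 2 ✓.

x ≡ 58 (mod 180).


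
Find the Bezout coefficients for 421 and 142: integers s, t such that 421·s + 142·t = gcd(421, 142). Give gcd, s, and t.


Euclidean algorithm on (421, 142) — divide until remainder is 0:
  421 = 2 · 142 + 137
  142 = 1 · 137 + 5
  137 = 27 · 5 + 2
  5 = 2 · 2 + 1
  2 = 2 · 1 + 0
gcd(421, 142) = 1.
Track Bezout coefficients alongside the remainders: start with r₀ = 421 = a·1 + b·0 (s = 1, t = 0) and r₁ = 142 = a·0 + b·1 (s = 0, t = 1); each new remainder r_{k+1} = r_{k-1} − q_k·r_k inherits s_{k+1} = s_{k-1} − q_k·s_k, t_{k+1} = t_{k-1} − q_k·t_k, so r_k = a·s_k + b·t_k at every step:
  q = 2: r = 137, s = 1 − 2·0 = 1, t = 0 − 2·1 = -2  (check: 421·1 + 142·(-2) = 137)
  q = 1: r = 5, s = 0 − 1·1 = -1, t = 1 − 1·(-2) = 3  (check: 421·(-1) + 142·3 = 5)
  q = 27: r = 2, s = 1 − 27·(-1) = 28, t = -2 − 27·3 = -83  (check: 421·28 + 142·(-83) = 2)
  q = 2: r = 1, s = -1 − 2·28 = -57, t = 3 − 2·(-83) = 169  (check: 421·(-57) + 142·169 = 1)
The row with r = 1 (the gcd) gives the Bezout coefficients s = -57, t = 169.
Result: 421 · (-57) + 142 · (169) = 1.

gcd(421, 142) = 1; s = -57, t = 169 (check: 421·(-57) + 142·169 = 1).


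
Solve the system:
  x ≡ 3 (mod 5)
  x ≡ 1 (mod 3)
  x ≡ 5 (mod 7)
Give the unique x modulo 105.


Moduli 5, 3, 7 are pairwise coprime; by CRT there is a unique solution modulo M = 5 · 3 · 7 = 105.
Solve pairwise, accumulating the modulus:
  Start with x ≡ 3 (mod 5).
  Combine with x ≡ 1 (mod 3): since gcd(5, 3) = 1, we get a unique residue mod 15.
    Write x = 3 + 5·t and substitute into x ≡ 1 (mod 3): 5·t ≡ 1 − 3 = -2 (mod 3).
    Reduce coefficients mod 3: 2·t ≡ 1 (mod 3).
    The inverse of 2 mod 3 is 2 (since 2·2 = 4 = 1·3 + 1), so t ≡ 2·1 = 2 ≡ 2 (mod 3).
    Then x = 3 + 5·2 = 13, valid modulo lcm(5, 3) = 15: x ≡ 13 (mod 15).
  Combine with x ≡ 5 (mod 7): since gcd(15, 7) = 1, we get a unique residue mod 105.
    Write x = 13 + 15·t and substitute into x ≡ 5 (mod 7): 15·t ≡ 5 − 13 = -8 (mod 7).
    Reduce coefficients mod 7: 1·t ≡ 6 (mod 7).
    So t ≡ 6 (mod 7).
    Then x = 13 + 15·6 = 103, valid modulo lcm(15, 7) = 105: x ≡ 103 (mod 105).
Verify: 103 mod 5 = 3 ✓, 103 mod 3 = 1 ✓, 103 mod 7 = 5 ✓.

x ≡ 103 (mod 105).


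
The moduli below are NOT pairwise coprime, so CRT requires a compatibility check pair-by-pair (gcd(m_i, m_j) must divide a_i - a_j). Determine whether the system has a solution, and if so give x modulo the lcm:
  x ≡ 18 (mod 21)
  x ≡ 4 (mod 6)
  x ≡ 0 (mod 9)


Moduli 21, 6, 9 are not pairwise coprime, so CRT works modulo lcm(m_i) when all pairwise compatibility conditions hold.
Pairwise compatibility: gcd(m_i, m_j) must divide a_i - a_j for every pair.
Merge one congruence at a time:
  Start: x ≡ 18 (mod 21).
  Combine with x ≡ 4 (mod 6): gcd(21, 6) = 3, and 4 - 18 = -14 is NOT divisible by 3.
    ⇒ system is inconsistent (no integer solution).

No solution (the system is inconsistent).


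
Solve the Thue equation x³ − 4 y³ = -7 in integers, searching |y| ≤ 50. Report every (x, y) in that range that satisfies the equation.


The equation is x³ - 4y³ = -7. For fixed y, x³ = 4·y³ − 7, so a solution requires the RHS to be a perfect cube.
Strategy: iterate y from -50 to 50, compute RHS = 4·y³ − 7, and check whether it is a (positive or negative) perfect cube.
Check small values of y:
  y = 0: RHS = -7 is not a perfect cube.
  y = 1: RHS = -3 is not a perfect cube.
  y = -1: RHS = -11 is not a perfect cube.
  y = 2: RHS = 25 is not a perfect cube.
  y = -2: RHS = -39 is not a perfect cube.
  y = 3: RHS = 101 is not a perfect cube.
  y = -3: RHS = -115 is not a perfect cube.
Continuing the search up to |y| = 50 finds no solutions either.
No (x, y) in the scanned range satisfies the equation.

No integer solutions with |y| ≤ 50.


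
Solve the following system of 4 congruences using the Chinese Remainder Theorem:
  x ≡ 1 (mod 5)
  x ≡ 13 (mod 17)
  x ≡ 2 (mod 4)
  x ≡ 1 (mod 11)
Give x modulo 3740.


Product of moduli M = 5 · 17 · 4 · 11 = 3740.
Merge one congruence at a time:
  Start: x ≡ 1 (mod 5).
  Combine with x ≡ 13 (mod 17); new modulus lcm = 85.
    Write x = 1 + 5·t and substitute into x ≡ 13 (mod 17): 5·t ≡ 13 − 1 = 12 (mod 17).
    The inverse of 5 mod 17 is 7 (since 5·7 = 35 = 2·17 + 1), so t ≡ 7·12 = 84 ≡ 16 (mod 17).
    Then x = 1 + 5·16 = 81, valid modulo lcm(5, 17) = 85: x ≡ 81 (mod 85).
  Combine with x ≡ 2 (mod 4); new modulus lcm = 340.
    Write x = 81 + 85·t and substitute into x ≡ 2 (mod 4): 85·t ≡ 2 − 81 = -79 (mod 4).
    Reduce coefficients mod 4: 1·t ≡ 1 (mod 4).
    So t ≡ 1 (mod 4).
    Then x = 81 + 85·1 = 166, valid modulo lcm(85, 4) = 340: x ≡ 166 (mod 340).
  Combine with x ≡ 1 (mod 11); new modulus lcm = 3740.
    Write x = 166 + 340·t and substitute into x ≡ 1 (mod 11): 340·t ≡ 1 − 166 = -165 (mod 11).
    Reduce coefficients mod 11: 10·t ≡ 0 (mod 11).
    The inverse of 10 mod 11 is 10 (since 10·10 = 100 = 9·11 + 1), so t ≡ 10·0 = 0 ≡ 0 (mod 11).
    Then x = 166 + 340·0 = 166, valid modulo lcm(340, 11) = 3740: x ≡ 166 (mod 3740).
Verify against each original: 166 mod 5 = 1, 166 mod 17 = 13, 166 mod 4 = 2, 166 mod 11 = 1.

x ≡ 166 (mod 3740).


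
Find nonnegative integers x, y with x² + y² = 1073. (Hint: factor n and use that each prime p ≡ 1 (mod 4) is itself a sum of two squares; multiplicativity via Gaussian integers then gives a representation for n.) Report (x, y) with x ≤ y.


Step 1: Factor n = 1073 = 29 · 37.
Step 2: Check the mod-4 condition on each prime factor: 29 ≡ 1 (mod 4), exponent 1; 37 ≡ 1 (mod 4), exponent 1.
All primes ≡ 3 (mod 4) appear to even exponent (or don't appear), so by the two-squares theorem n IS expressible as a sum of two squares.
Step 3: Build a representation. Here n = 29 · 37 is a product of primes ≡ 1 (mod 4). Each prime p ≡ 1 (mod 4) is itself a sum of two squares; find a² by testing p − a² for a perfect square:
  29: 29 − 1² = 28, 29 − 2² = 25 = 5² ⇒ 29 = 2² + 5².
  37: 37 − 1² = 36 = 6² ⇒ 37 = 1² + 6².
  Combine using the Brahmagupta–Fibonacci identity (a² + b²)(c² + d²) = (ac − bd)² + (ad + bc)² = (ac + bd)² + (ad − bc)²:
  29 · 37 = 1073: from (2² + 5²)(1² + 6²), take (2·1 − 5·6, 2·6 + 5·1) = (2 − 30, 12 + 5) = (-28, 17); dropping signs (only squares matter) gives (28, 17); check 28² + 17² = 784 + 289 = 1073 ✓.
Step 4: Order so x ≤ y and verify: 17² + 28² = 289 + 784 = 1073 = n. ✓

n = 1073 = 17² + 28² (one valid representation with x ≤ y).


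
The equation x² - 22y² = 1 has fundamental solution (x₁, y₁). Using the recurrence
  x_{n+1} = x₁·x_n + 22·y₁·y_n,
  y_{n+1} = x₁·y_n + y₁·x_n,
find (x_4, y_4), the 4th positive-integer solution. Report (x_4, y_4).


Step 1: Find the fundamental solution (x₁, y₁) of x² - 22y² = 1.
  Expand √22 as a continued fraction. a₀ = ⌊√22⌋ = 4; iterate m_{k+1} = d_k·a_k − m_k, d_{k+1} = (22 − m_{k+1}²)/d_k, a_{k+1} = ⌊(a₀ + m_{k+1})/d_{k+1}⌋ (starting m₀ = 0, d₀ = 1), with convergents p_k = a_k·p_{k-1} + p_{k-2}, q_k = a_k·q_{k-1} + q_{k-2} (p₋₁ = 1, q₋₁ = 0):
  k = 0: a₀ = 4; p₀/q₀ = 4/1; p₀² − 22·q₀² = 16 − 22 = -6.
  k = 1: m = 4, d = 6, a = ⌊(4 + 4)/6⌋ = 1; p/q = (1·4 + 1)/(1·1 + 0) = 5/1; p² − 22·q² = 25 − 22 = 3.
  k = 2: m = 2, d = 3, a = ⌊(4 + 2)/3⌋ = 2; p/q = (2·5 + 4)/(2·1 + 1) = 14/3; p² − 22·q² = 196 − 198 = -2.
  k = 3: m = 4, d = 2, a = ⌊(4 + 4)/2⌋ = 4; p/q = (4·14 + 5)/(4·3 + 1) = 61/13; p² − 22·q² = 3721 − 3718 = 3.
  k = 4: m = 4, d = 3, a = ⌊(4 + 4)/3⌋ = 2; p/q = (2·61 + 14)/(2·13 + 3) = 136/29; p² − 22·q² = 18496 − 18502 = -6.
  k = 5: m = 2, d = 6, a = ⌊(4 + 2)/6⌋ = 1; p/q = (1·136 + 61)/(1·29 + 13) = 197/42; p² − 22·q² = 38809 − 38808 = 1.
  The first convergent with p² − 22·q² = 1 gives the fundamental solution (x₁, y₁) = (197, 42).
Step 2: Apply the recurrence (x_{n+1}, y_{n+1}) = (x₁x_n + 22y₁y_n, x₁y_n + y₁x_n) repeatedly.
  From (x_1, y_1) = (197, 42): x_2 = 197·197 + 22·42·42 = 77617; y_2 = 197·42 + 42·197 = 16548.
  From (x_2, y_2) = (77617, 16548): x_3 = 197·77617 + 22·42·16548 = 30580901; y_3 = 197·16548 + 42·77617 = 6519870.
  From (x_3, y_3) = (30580901, 6519870): x_4 = 197·30580901 + 22·42·6519870 = 12048797377; y_4 = 197·6519870 + 42·30580901 = 2568812232.
Step 3: Verify x_4² - 22·y_4² = 145173518232002080129 - 145173518232002080128 = 1 (should be 1). ✓

(x_1, y_1) = (197, 42); (x_4, y_4) = (12048797377, 2568812232).


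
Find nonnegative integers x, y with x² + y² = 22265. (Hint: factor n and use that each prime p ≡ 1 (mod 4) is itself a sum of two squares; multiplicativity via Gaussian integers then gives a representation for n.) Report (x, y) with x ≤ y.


Step 1: Factor n = 22265 = 5 · 61 · 73.
Step 2: Check the mod-4 condition on each prime factor: 5 ≡ 1 (mod 4), exponent 1; 61 ≡ 1 (mod 4), exponent 1; 73 ≡ 1 (mod 4), exponent 1.
All primes ≡ 3 (mod 4) appear to even exponent (or don't appear), so by the two-squares theorem n IS expressible as a sum of two squares.
Step 3: Build a representation. Here n = 5 · 61 · 73 is a product of primes ≡ 1 (mod 4). Each prime p ≡ 1 (mod 4) is itself a sum of two squares; find a² by testing p − a² for a perfect square:
  5: 5 − 1² = 4 = 2² ⇒ 5 = 1² + 2².
  61: 61 − 1² = 60, 61 − 2² = 57, 61 − 3² = 52, 61 − 4² = 45, 61 − 5² = 36 = 6² ⇒ 61 = 5² + 6².
  73: 73 − 1² = 72, 73 − 2² = 69, 73 − 3² = 64 = 8² ⇒ 73 = 3² + 8².
  Combine using the Brahmagupta–Fibonacci identity (a² + b²)(c² + d²) = (ac − bd)² + (ad + bc)² = (ac + bd)² + (ad − bc)²:
  5 · 61 = 305: from (1² + 2²)(5² + 6²), take (1·5 − 2·6, 1·6 + 2·5) = (5 − 12, 6 + 10) = (-7, 16); dropping signs (only squares matter) gives (7, 16); check 7² + 16² = 49 + 256 = 305 ✓.
  305 · 73 = 22265: from (7² + 16²)(3² + 8²), take (7·3 − 16·8, 7·8 + 16·3) = (21 − 128, 56 + 48) = (-107, 104); dropping signs (only squares matter) gives (107, 104); check 107² + 104² = 11449 + 10816 = 22265 ✓.
Step 4: Order so x ≤ y and verify: 104² + 107² = 10816 + 11449 = 22265 = n. ✓

n = 22265 = 104² + 107² (one valid representation with x ≤ y).


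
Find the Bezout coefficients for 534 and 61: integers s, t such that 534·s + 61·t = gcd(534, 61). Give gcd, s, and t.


Euclidean algorithm on (534, 61) — divide until remainder is 0:
  534 = 8 · 61 + 46
  61 = 1 · 46 + 15
  46 = 3 · 15 + 1
  15 = 15 · 1 + 0
gcd(534, 61) = 1.
Track Bezout coefficients alongside the remainders: start with r₀ = 534 = a·1 + b·0 (s = 1, t = 0) and r₁ = 61 = a·0 + b·1 (s = 0, t = 1); each new remainder r_{k+1} = r_{k-1} − q_k·r_k inherits s_{k+1} = s_{k-1} − q_k·s_k, t_{k+1} = t_{k-1} − q_k·t_k, so r_k = a·s_k + b·t_k at every step:
  q = 8: r = 46, s = 1 − 8·0 = 1, t = 0 − 8·1 = -8  (check: 534·1 + 61·(-8) = 46)
  q = 1: r = 15, s = 0 − 1·1 = -1, t = 1 − 1·(-8) = 9  (check: 534·(-1) + 61·9 = 15)
  q = 3: r = 1, s = 1 − 3·(-1) = 4, t = -8 − 3·9 = -35  (check: 534·4 + 61·(-35) = 1)
The row with r = 1 (the gcd) gives the Bezout coefficients s = 4, t = -35.
Result: 534 · (4) + 61 · (-35) = 1.

gcd(534, 61) = 1; s = 4, t = -35 (check: 534·4 + 61·(-35) = 1).


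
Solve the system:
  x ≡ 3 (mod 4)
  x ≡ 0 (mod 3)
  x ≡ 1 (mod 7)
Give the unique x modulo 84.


Moduli 4, 3, 7 are pairwise coprime; by CRT there is a unique solution modulo M = 4 · 3 · 7 = 84.
Solve pairwise, accumulating the modulus:
  Start with x ≡ 3 (mod 4).
  Combine with x ≡ 0 (mod 3): since gcd(4, 3) = 1, we get a unique residue mod 12.
    Write x = 3 + 4·t and substitute into x ≡ 0 (mod 3): 4·t ≡ 0 − 3 = -3 (mod 3).
    Reduce coefficients mod 3: 1·t ≡ 0 (mod 3).
    So t ≡ 0 (mod 3).
    Then x = 3 + 4·0 = 3, valid modulo lcm(4, 3) = 12: x ≡ 3 (mod 12).
  Combine with x ≡ 1 (mod 7): since gcd(12, 7) = 1, we get a unique residue mod 84.
    Write x = 3 + 12·t and substitute into x ≡ 1 (mod 7): 12·t ≡ 1 − 3 = -2 (mod 7).
    Reduce coefficients mod 7: 5·t ≡ 5 (mod 7).
    The inverse of 5 mod 7 is 3 (since 5·3 = 15 = 2·7 + 1), so t ≡ 3·5 = 15 ≡ 1 (mod 7).
    Then x = 3 + 12·1 = 15, valid modulo lcm(12, 7) = 84: x ≡ 15 (mod 84).
Verify: 15 mod 4 = 3 ✓, 15 mod 3 = 0 ✓, 15 mod 7 = 1 ✓.

x ≡ 15 (mod 84).


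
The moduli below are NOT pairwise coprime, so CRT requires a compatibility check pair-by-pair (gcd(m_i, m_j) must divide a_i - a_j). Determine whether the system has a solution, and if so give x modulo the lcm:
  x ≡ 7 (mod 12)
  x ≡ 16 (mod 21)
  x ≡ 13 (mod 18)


Moduli 12, 21, 18 are not pairwise coprime, so CRT works modulo lcm(m_i) when all pairwise compatibility conditions hold.
Pairwise compatibility: gcd(m_i, m_j) must divide a_i - a_j for every pair.
Merge one congruence at a time:
  Start: x ≡ 7 (mod 12).
  Combine with x ≡ 16 (mod 21): gcd(12, 21) = 3; 16 - 7 = 9, which IS divisible by 3, so compatible.
    Write x = 7 + 12·t and substitute into x ≡ 16 (mod 21): 12·t ≡ 16 − 7 = 9 (mod 21).
    Divide the congruence (and modulus) by g = 3: 4·t ≡ 3 (mod 7).
    The inverse of 4 mod 7 is 2 (since 4·2 = 8 = 1·7 + 1), so t ≡ 2·3 = 6 ≡ 6 (mod 7).
    Then x = 7 + 12·6 = 79, valid modulo lcm(12, 21) = 84: x ≡ 79 (mod 84).
  Combine with x ≡ 13 (mod 18): gcd(84, 18) = 6; 13 - 79 = -66, which IS divisible by 6, so compatible.
    Write x = 79 + 84·t and substitute into x ≡ 13 (mod 18): 84·t ≡ 13 − 79 = -66 (mod 18).
    Divide the congruence (and modulus) by g = 6: 14·t ≡ -11 (mod 3).
    Reduce coefficients mod 3: 2·t ≡ 1 (mod 3).
    The inverse of 2 mod 3 is 2 (since 2·2 = 4 = 1·3 + 1), so t ≡ 2·1 = 2 ≡ 2 (mod 3).
    Then x = 79 + 84·2 = 247, valid modulo lcm(84, 18) = 252: x ≡ 247 (mod 252).
Verify: 247 mod 12 = 7, 247 mod 21 = 16, 247 mod 18 = 13.

x ≡ 247 (mod 252).


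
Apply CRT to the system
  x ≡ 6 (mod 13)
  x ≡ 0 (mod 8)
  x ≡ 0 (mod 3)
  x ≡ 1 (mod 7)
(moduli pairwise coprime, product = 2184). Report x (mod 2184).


Product of moduli M = 13 · 8 · 3 · 7 = 2184.
Merge one congruence at a time:
  Start: x ≡ 6 (mod 13).
  Combine with x ≡ 0 (mod 8); new modulus lcm = 104.
    Write x = 6 + 13·t and substitute into x ≡ 0 (mod 8): 13·t ≡ 0 − 6 = -6 (mod 8).
    Reduce coefficients mod 8: 5·t ≡ 2 (mod 8).
    The inverse of 5 mod 8 is 5 (since 5·5 = 25 = 3·8 + 1), so t ≡ 5·2 = 10 ≡ 2 (mod 8).
    Then x = 6 + 13·2 = 32, valid modulo lcm(13, 8) = 104: x ≡ 32 (mod 104).
  Combine with x ≡ 0 (mod 3); new modulus lcm = 312.
    Write x = 32 + 104·t and substitute into x ≡ 0 (mod 3): 104·t ≡ 0 − 32 = -32 (mod 3).
    Reduce coefficients mod 3: 2·t ≡ 1 (mod 3).
    The inverse of 2 mod 3 is 2 (since 2·2 = 4 = 1·3 + 1), so t ≡ 2·1 = 2 ≡ 2 (mod 3).
    Then x = 32 + 104·2 = 240, valid modulo lcm(104, 3) = 312: x ≡ 240 (mod 312).
  Combine with x ≡ 1 (mod 7); new modulus lcm = 2184.
    Write x = 240 + 312·t and substitute into x ≡ 1 (mod 7): 312·t ≡ 1 − 240 = -239 (mod 7).
    Reduce coefficients mod 7: 4·t ≡ 6 (mod 7).
    The inverse of 4 mod 7 is 2 (since 4·2 = 8 = 1·7 + 1), so t ≡ 2·6 = 12 ≡ 5 (mod 7).
    Then x = 240 + 312·5 = 1800, valid modulo lcm(312, 7) = 2184: x ≡ 1800 (mod 2184).
Verify against each original: 1800 mod 13 = 6, 1800 mod 8 = 0, 1800 mod 3 = 0, 1800 mod 7 = 1.

x ≡ 1800 (mod 2184).


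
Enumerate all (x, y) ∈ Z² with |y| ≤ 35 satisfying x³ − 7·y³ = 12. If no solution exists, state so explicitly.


The equation is x³ - 7y³ = 12. For fixed y, x³ = 7·y³ + 12, so a solution requires the RHS to be a perfect cube.
Strategy: iterate y from -35 to 35, compute RHS = 7·y³ + 12, and check whether it is a (positive or negative) perfect cube.
Check small values of y:
  y = 0: RHS = 12 is not a perfect cube.
  y = 1: RHS = 19 is not a perfect cube.
  y = -1: RHS = 5 is not a perfect cube.
  y = 2: RHS = 68 is not a perfect cube.
  y = -2: RHS = -44 is not a perfect cube.
  y = 3: RHS = 201 is not a perfect cube.
  y = -3: RHS = -177 is not a perfect cube.
Continuing the search up to |y| = 35 finds no solutions either.
No (x, y) in the scanned range satisfies the equation.

No integer solutions with |y| ≤ 35.


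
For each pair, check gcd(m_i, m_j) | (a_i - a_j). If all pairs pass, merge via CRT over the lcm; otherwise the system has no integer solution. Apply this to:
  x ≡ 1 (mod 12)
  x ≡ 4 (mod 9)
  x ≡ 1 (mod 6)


Moduli 12, 9, 6 are not pairwise coprime, so CRT works modulo lcm(m_i) when all pairwise compatibility conditions hold.
Pairwise compatibility: gcd(m_i, m_j) must divide a_i - a_j for every pair.
Merge one congruence at a time:
  Start: x ≡ 1 (mod 12).
  Combine with x ≡ 4 (mod 9): gcd(12, 9) = 3; 4 - 1 = 3, which IS divisible by 3, so compatible.
    Write x = 1 + 12·t and substitute into x ≡ 4 (mod 9): 12·t ≡ 4 − 1 = 3 (mod 9).
    Divide the congruence (and modulus) by g = 3: 4·t ≡ 1 (mod 3).
    Reduce coefficients mod 3: 1·t ≡ 1 (mod 3).
    So t ≡ 1 (mod 3).
    Then x = 1 + 12·1 = 13, valid modulo lcm(12, 9) = 36: x ≡ 13 (mod 36).
  Combine with x ≡ 1 (mod 6): gcd(36, 6) = 6; 1 - 13 = -12, which IS divisible by 6, so compatible.
    Write x = 13 + 36·t and substitute into x ≡ 1 (mod 6): 36·t ≡ 1 − 13 = -12 (mod 6).
    Divide the congruence (and modulus) by g = 6: 6·t ≡ -2 (mod 1).
    Modulo 1 every t works; take t = 0.
    Then x = 13 + 36·0 = 13, valid modulo lcm(36, 6) = 36: x ≡ 13 (mod 36).
Verify: 13 mod 12 = 1, 13 mod 9 = 4, 13 mod 6 = 1.

x ≡ 13 (mod 36).


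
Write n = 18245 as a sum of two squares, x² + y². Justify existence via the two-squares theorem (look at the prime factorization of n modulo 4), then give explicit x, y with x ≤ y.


Step 1: Factor n = 18245 = 5 · 41 · 89.
Step 2: Check the mod-4 condition on each prime factor: 5 ≡ 1 (mod 4), exponent 1; 41 ≡ 1 (mod 4), exponent 1; 89 ≡ 1 (mod 4), exponent 1.
All primes ≡ 3 (mod 4) appear to even exponent (or don't appear), so by the two-squares theorem n IS expressible as a sum of two squares.
Step 3: Build a representation. Here n = 5 · 41 · 89 is a product of primes ≡ 1 (mod 4). Each prime p ≡ 1 (mod 4) is itself a sum of two squares; find a² by testing p − a² for a perfect square:
  5: 5 − 1² = 4 = 2² ⇒ 5 = 1² + 2².
  41: 41 − 1² = 40, 41 − 2² = 37, 41 − 3² = 32, 41 − 4² = 25 = 5² ⇒ 41 = 4² + 5².
  89: 89 − 1² = 88, 89 − 2² = 85, 89 − 3² = 80, 89 − 4² = 73, 89 − 5² = 64 = 8² ⇒ 89 = 5² + 8².
  Combine using the Brahmagupta–Fibonacci identity (a² + b²)(c² + d²) = (ac − bd)² + (ad + bc)² = (ac + bd)² + (ad − bc)²:
  5 · 41 = 205: from (1² + 2²)(4² + 5²), take (1·4 − 2·5, 1·5 + 2·4) = (4 − 10, 5 + 8) = (-6, 13); dropping signs (only squares matter) gives (6, 13); check 6² + 13² = 36 + 169 = 205 ✓.
  205 · 89 = 18245: from (6² + 13²)(5² + 8²), take (6·5 − 13·8, 6·8 + 13·5) = (30 − 104, 48 + 65) = (-74, 113); dropping signs (only squares matter) gives (74, 113); check 74² + 113² = 5476 + 12769 = 18245 ✓.
Step 4: Order so x ≤ y and verify: 74² + 113² = 5476 + 12769 = 18245 = n. ✓

n = 18245 = 74² + 113² (one valid representation with x ≤ y).


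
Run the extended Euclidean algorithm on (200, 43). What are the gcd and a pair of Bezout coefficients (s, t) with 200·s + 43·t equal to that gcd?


Euclidean algorithm on (200, 43) — divide until remainder is 0:
  200 = 4 · 43 + 28
  43 = 1 · 28 + 15
  28 = 1 · 15 + 13
  15 = 1 · 13 + 2
  13 = 6 · 2 + 1
  2 = 2 · 1 + 0
gcd(200, 43) = 1.
Track Bezout coefficients alongside the remainders: start with r₀ = 200 = a·1 + b·0 (s = 1, t = 0) and r₁ = 43 = a·0 + b·1 (s = 0, t = 1); each new remainder r_{k+1} = r_{k-1} − q_k·r_k inherits s_{k+1} = s_{k-1} − q_k·s_k, t_{k+1} = t_{k-1} − q_k·t_k, so r_k = a·s_k + b·t_k at every step:
  q = 4: r = 28, s = 1 − 4·0 = 1, t = 0 − 4·1 = -4  (check: 200·1 + 43·(-4) = 28)
  q = 1: r = 15, s = 0 − 1·1 = -1, t = 1 − 1·(-4) = 5  (check: 200·(-1) + 43·5 = 15)
  q = 1: r = 13, s = 1 − 1·(-1) = 2, t = -4 − 1·5 = -9  (check: 200·2 + 43·(-9) = 13)
  q = 1: r = 2, s = -1 − 1·2 = -3, t = 5 − 1·(-9) = 14  (check: 200·(-3) + 43·14 = 2)
  q = 6: r = 1, s = 2 − 6·(-3) = 20, t = -9 − 6·14 = -93  (check: 200·20 + 43·(-93) = 1)
The row with r = 1 (the gcd) gives the Bezout coefficients s = 20, t = -93.
Result: 200 · (20) + 43 · (-93) = 1.

gcd(200, 43) = 1; s = 20, t = -93 (check: 200·20 + 43·(-93) = 1).


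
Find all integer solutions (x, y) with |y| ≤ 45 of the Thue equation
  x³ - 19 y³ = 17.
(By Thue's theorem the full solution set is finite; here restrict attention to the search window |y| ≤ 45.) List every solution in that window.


The equation is x³ - 19y³ = 17. For fixed y, x³ = 19·y³ + 17, so a solution requires the RHS to be a perfect cube.
Strategy: iterate y from -45 to 45, compute RHS = 19·y³ + 17, and check whether it is a (positive or negative) perfect cube.
Check small values of y:
  y = 0: RHS = 17 is not a perfect cube.
  y = 1: RHS = 36 is not a perfect cube.
  y = -1: RHS = -2 is not a perfect cube.
  y = 2: RHS = 169 is not a perfect cube.
  y = -2: RHS = -135 is not a perfect cube.
  y = 3: RHS = 530 is not a perfect cube.
  y = -3: RHS = -496 is not a perfect cube.
Continuing the search up to |y| = 45 finds no solutions either.
No (x, y) in the scanned range satisfies the equation.

No integer solutions with |y| ≤ 45.


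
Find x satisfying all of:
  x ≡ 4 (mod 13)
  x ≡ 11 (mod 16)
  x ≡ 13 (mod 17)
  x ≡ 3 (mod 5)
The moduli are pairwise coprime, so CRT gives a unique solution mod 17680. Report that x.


Product of moduli M = 13 · 16 · 17 · 5 = 17680.
Merge one congruence at a time:
  Start: x ≡ 4 (mod 13).
  Combine with x ≡ 11 (mod 16); new modulus lcm = 208.
    Write x = 4 + 13·t and substitute into x ≡ 11 (mod 16): 13·t ≡ 11 − 4 = 7 (mod 16).
    The inverse of 13 mod 16 is 5 (since 13·5 = 65 = 4·16 + 1), so t ≡ 5·7 = 35 ≡ 3 (mod 16).
    Then x = 4 + 13·3 = 43, valid modulo lcm(13, 16) = 208: x ≡ 43 (mod 208).
  Combine with x ≡ 13 (mod 17); new modulus lcm = 3536.
    Write x = 43 + 208·t and substitute into x ≡ 13 (mod 17): 208·t ≡ 13 − 43 = -30 (mod 17).
    Reduce coefficients mod 17: 4·t ≡ 4 (mod 17).
    The inverse of 4 mod 17 is 13 (since 4·13 = 52 = 3·17 + 1), so t ≡ 13·4 = 52 ≡ 1 (mod 17).
    Then x = 43 + 208·1 = 251, valid modulo lcm(208, 17) = 3536: x ≡ 251 (mod 3536).
  Combine with x ≡ 3 (mod 5); new modulus lcm = 17680.
    Write x = 251 + 3536·t and substitute into x ≡ 3 (mod 5): 3536·t ≡ 3 − 251 = -248 (mod 5).
    Reduce coefficients mod 5: 1·t ≡ 2 (mod 5).
    So t ≡ 2 (mod 5).
    Then x = 251 + 3536·2 = 7323, valid modulo lcm(3536, 5) = 17680: x ≡ 7323 (mod 17680).
Verify against each original: 7323 mod 13 = 4, 7323 mod 16 = 11, 7323 mod 17 = 13, 7323 mod 5 = 3.

x ≡ 7323 (mod 17680).
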